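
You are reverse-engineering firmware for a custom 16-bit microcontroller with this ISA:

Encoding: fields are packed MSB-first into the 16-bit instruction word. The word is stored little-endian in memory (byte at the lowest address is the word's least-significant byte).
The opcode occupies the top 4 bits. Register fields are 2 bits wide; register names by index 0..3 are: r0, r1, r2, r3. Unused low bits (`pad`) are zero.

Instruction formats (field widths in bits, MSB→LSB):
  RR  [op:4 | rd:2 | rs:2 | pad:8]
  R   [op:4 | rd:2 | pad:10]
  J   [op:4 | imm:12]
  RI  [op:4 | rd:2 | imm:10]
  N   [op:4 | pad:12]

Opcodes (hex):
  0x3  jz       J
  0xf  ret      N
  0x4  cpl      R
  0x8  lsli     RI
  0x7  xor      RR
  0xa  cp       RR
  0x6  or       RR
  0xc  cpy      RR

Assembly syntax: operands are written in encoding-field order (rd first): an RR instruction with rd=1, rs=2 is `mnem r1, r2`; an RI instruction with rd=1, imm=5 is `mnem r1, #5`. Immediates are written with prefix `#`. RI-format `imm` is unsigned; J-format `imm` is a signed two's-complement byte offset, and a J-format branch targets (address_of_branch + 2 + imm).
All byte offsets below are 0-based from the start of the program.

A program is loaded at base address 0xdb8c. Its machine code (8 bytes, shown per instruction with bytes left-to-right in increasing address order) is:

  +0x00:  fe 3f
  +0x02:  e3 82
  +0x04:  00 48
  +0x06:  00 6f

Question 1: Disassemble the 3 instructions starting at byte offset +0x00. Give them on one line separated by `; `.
jz #-2; lsli r0, #739; cpl r2

+0x00: fe 3f ⇒ word 0x3ffe (little)
  opcode bits[15:12]=0x3: jz/J
  imm@[11:0]=0xffe (s12→-2) ⇒ #-2
+0x02: e3 82 ⇒ word 0x82e3 (little)
  opcode bits[15:12]=0x8: lsli/RI
  rd@[11:10]=0x0 ⇒ r0
  imm@[9:0]=0x2e3 ⇒ #739
+0x04: 00 48 ⇒ word 0x4800 (little)
  opcode bits[15:12]=0x4: cpl/R
  rd@[11:10]=0x2 ⇒ r2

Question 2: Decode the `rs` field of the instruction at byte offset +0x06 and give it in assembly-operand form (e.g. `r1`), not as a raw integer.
+0x06: 00 6f ⇒ word 0x6f00 (little)
  top 4b → 0x6 → or [RR]
  rd@[11:10]=0x3 ⇒ r3
  rs@[9:8]=0x3 ⇒ r3

r3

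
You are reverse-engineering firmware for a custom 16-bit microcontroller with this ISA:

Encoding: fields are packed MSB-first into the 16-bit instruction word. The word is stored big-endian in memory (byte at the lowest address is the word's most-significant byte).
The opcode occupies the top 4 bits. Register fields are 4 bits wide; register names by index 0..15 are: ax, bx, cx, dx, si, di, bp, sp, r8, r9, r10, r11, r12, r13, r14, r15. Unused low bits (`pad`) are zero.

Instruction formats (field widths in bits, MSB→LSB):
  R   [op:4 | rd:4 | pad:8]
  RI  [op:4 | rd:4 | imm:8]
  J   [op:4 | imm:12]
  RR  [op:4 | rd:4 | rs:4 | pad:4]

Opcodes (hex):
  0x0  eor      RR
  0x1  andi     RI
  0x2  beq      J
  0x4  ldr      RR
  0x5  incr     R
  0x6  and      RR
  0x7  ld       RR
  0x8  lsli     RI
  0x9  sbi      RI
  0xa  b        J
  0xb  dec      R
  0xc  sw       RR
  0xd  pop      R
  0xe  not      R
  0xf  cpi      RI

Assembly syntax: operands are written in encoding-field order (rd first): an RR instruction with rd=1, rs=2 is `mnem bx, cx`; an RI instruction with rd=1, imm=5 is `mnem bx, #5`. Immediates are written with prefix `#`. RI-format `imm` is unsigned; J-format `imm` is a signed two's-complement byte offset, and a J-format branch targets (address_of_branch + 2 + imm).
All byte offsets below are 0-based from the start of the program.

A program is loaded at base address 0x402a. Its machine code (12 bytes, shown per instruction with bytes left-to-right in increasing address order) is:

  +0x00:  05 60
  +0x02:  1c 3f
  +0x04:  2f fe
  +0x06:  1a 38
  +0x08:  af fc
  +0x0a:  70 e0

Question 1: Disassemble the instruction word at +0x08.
off 0x08: read af fc as big → 0xaffc
  opcode bits[15:12]=0xa: b/J
  [11:0] imm=4092 (s12→-4) = #-4

b #-4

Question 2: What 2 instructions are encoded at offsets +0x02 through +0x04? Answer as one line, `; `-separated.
andi r12, #63; beq #-2

off 0x02: read 1c 3f as big → 0x1c3f
  top 4b → 0x1 → andi [RI]
  [11:8] rd=12 = r12
  [7:0] imm=63 = #63
off 0x04: read 2f fe as big → 0x2ffe
  top 4b → 0x2 → beq [J]
  [11:0] imm=4094 (s12→-2) = #-2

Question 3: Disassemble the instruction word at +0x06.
@+06  big-endian(1a 38) = 0x1a38
  op=0x1a38>>12=0x1 ⇒ andi (RI)
  rd@[11:8]=0xa ⇒ r10
  imm@[7:0]=0x38 ⇒ #56

andi r10, #56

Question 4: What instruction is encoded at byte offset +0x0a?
ld ax, r14

off 0x0a: read 70 e0 as big → 0x70e0
  top 4b → 0x7 → ld [RR]
  rd: (w>>8)&0xf=0x0 → ax
  rs: (w>>4)&0xf=0xe → r14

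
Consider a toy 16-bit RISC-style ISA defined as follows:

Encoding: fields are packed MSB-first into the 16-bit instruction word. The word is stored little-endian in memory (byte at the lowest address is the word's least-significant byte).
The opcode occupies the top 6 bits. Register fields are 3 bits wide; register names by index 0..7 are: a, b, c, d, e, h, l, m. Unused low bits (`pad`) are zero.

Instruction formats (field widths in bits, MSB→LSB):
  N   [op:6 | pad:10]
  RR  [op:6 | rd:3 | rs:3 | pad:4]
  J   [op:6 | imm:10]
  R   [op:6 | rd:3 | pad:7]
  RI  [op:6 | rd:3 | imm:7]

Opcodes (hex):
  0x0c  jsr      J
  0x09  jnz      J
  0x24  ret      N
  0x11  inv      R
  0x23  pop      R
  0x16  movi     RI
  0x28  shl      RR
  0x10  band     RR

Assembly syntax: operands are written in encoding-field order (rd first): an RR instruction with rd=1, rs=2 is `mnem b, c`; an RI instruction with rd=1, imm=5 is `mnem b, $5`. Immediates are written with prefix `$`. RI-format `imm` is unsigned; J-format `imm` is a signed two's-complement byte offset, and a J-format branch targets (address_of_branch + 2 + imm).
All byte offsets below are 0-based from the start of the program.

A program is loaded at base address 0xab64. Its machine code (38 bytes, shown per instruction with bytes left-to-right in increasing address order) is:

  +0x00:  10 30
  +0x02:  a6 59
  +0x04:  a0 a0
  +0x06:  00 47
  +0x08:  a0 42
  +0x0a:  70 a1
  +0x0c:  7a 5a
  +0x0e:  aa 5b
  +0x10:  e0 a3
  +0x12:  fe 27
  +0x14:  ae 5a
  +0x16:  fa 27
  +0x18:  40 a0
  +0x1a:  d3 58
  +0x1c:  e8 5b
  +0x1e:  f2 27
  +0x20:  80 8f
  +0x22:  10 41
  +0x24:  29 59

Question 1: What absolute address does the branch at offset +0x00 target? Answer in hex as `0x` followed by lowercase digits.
off 0x00: read 10 30 as little → 0x3010
  top 6b → 0xc → jsr [J]
  imm: (w>>0)&0x3ff=0x10 → $16
  target = base 0xab64 + off 0x00 + 2 + imm 16 = 0xab76

0xab76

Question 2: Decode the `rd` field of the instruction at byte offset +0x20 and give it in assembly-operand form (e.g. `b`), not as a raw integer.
+0x20: 80 8f ⇒ word 0x8f80 (little)
  top 6b → 0x23 → pop [R]
  rd@[9:7]=0x7 ⇒ m

m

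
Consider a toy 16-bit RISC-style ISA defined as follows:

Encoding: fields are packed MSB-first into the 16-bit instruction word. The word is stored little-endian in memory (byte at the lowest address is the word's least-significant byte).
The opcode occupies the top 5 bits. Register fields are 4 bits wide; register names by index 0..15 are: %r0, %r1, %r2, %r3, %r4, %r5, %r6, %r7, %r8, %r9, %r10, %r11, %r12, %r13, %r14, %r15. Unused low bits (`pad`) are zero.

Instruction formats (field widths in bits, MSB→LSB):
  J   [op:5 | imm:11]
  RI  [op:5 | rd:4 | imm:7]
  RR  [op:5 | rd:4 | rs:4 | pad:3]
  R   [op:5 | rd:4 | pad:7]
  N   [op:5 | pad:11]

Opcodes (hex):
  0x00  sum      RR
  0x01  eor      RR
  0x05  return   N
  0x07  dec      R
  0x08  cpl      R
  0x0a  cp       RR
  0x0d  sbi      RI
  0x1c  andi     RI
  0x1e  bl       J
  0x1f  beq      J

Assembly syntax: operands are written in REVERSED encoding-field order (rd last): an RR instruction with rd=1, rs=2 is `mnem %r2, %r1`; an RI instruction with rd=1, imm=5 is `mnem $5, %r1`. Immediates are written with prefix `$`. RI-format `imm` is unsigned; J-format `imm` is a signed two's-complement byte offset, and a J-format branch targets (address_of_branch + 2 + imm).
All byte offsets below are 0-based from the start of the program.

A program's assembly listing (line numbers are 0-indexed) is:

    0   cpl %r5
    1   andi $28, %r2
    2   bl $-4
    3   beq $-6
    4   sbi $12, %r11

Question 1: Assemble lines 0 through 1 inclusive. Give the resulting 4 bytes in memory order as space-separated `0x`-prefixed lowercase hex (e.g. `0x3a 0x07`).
0x80 0x42 0x1c 0xe1

0. cpl fields op=0x8:5|rd=5:4|pad=0:7 → word 4280h → 80 42
1. andi fields op=0x1c:5|rd=2:4|imm=28:7 → word e11ch → 1c e1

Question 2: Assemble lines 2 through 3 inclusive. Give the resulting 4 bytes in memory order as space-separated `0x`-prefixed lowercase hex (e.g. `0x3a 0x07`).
0xfc 0xf7 0xfa 0xff

2. bl fields op=0x1e:5|imm=-4:11 → word f7fch → fc f7
3. beq fields op=0x1f:5|imm=-6:11 → word fffah → fa ff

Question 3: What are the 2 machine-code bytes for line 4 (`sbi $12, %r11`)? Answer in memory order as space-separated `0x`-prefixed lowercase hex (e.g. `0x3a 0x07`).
0x8c 0x6d

L4: sbi op=0xd:5|rd=11:4|imm=12:7 ⇒ 0x6d8c ⇒ little 8c 6d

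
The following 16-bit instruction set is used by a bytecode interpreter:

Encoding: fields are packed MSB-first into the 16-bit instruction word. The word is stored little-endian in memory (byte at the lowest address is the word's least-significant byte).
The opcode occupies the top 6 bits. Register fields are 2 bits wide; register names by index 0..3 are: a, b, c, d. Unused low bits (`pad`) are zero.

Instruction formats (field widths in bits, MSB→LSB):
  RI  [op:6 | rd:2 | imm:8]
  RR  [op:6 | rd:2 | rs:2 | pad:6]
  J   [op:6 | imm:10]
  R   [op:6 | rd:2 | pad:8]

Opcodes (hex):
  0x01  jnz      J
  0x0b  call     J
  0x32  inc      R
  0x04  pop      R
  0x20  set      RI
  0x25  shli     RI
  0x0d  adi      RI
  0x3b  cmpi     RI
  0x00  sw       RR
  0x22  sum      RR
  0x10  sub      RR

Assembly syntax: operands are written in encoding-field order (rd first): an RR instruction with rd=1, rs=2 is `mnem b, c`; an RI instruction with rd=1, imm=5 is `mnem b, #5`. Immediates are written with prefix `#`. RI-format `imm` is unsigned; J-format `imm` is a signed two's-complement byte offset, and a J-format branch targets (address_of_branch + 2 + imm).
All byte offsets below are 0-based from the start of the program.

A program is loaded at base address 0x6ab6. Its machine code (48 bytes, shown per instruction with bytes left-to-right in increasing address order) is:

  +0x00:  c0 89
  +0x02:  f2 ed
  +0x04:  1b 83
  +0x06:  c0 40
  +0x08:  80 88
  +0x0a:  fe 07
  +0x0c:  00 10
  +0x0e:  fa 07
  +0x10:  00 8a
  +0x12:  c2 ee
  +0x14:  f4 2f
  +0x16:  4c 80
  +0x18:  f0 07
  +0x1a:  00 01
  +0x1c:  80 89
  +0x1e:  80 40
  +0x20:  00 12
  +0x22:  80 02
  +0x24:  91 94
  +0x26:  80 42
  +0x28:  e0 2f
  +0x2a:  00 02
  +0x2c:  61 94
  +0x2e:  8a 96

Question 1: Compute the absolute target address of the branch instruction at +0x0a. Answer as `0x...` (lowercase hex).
0x6ac0

+0x0a: fe 07 ⇒ word 0x07fe (little)
  top 6b → 0x1 → jnz [J]
  imm@[9:0]=0x3fe (s10→-2) ⇒ #-2
  target = base 0x6ab6 + off 0x0a + 2 + imm -2 = 0x6ac0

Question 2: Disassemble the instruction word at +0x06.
[06] c0 40 → 0x40c0
  top 6b → 0x10 → sub [RR]
  rd@[9:8]=0x0 ⇒ a
  rs@[7:6]=0x3 ⇒ d

sub a, d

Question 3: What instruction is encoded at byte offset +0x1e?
sub a, c

+0x1e: 80 40 ⇒ word 0x4080 (little)
  op=0x4080>>10=0x10 ⇒ sub (RR)
  [9:8] rd=0 = a
  [7:6] rs=2 = c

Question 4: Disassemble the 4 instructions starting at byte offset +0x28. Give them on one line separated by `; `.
+0x28: e0 2f ⇒ word 0x2fe0 (little)
  op=0x2fe0>>10=0xb ⇒ call (J)
  imm@[9:0]=0x3e0 (s10→-32) ⇒ #-32
+0x2a: 00 02 ⇒ word 0x0200 (little)
  op=0x0200>>10=0x0 ⇒ sw (RR)
  rd@[9:8]=0x2 ⇒ c
  rs@[7:6]=0x0 ⇒ a
+0x2c: 61 94 ⇒ word 0x9461 (little)
  op=0x9461>>10=0x25 ⇒ shli (RI)
  rd@[9:8]=0x0 ⇒ a
  imm@[7:0]=0x61 ⇒ #97
+0x2e: 8a 96 ⇒ word 0x968a (little)
  op=0x968a>>10=0x25 ⇒ shli (RI)
  rd@[9:8]=0x2 ⇒ c
  imm@[7:0]=0x8a ⇒ #138

call #-32; sw c, a; shli a, #97; shli c, #138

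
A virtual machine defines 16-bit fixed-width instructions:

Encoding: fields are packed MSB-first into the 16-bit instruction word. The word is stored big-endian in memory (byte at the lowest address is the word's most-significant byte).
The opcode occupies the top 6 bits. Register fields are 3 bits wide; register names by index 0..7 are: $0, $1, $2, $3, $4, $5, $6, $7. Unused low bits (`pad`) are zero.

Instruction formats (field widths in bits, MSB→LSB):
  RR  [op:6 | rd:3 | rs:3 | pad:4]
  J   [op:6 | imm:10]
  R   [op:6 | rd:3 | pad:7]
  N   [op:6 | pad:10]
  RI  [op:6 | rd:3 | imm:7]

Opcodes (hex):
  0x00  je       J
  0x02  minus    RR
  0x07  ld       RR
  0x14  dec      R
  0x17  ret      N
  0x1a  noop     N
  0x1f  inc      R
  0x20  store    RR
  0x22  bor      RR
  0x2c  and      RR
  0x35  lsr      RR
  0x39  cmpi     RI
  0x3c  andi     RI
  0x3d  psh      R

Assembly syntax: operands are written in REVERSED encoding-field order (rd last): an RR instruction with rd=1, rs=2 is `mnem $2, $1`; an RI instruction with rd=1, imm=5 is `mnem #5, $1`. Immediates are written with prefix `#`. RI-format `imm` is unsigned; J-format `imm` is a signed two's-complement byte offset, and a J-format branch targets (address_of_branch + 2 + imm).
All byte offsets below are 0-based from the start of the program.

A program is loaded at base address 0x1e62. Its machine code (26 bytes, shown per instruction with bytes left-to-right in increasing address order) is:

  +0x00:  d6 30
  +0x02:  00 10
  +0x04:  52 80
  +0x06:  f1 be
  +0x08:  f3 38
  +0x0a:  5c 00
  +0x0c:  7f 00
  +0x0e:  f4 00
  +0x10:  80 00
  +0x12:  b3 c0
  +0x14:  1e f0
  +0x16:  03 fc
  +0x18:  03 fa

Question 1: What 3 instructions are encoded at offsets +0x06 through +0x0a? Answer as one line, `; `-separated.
andi #62, $3; andi #56, $6; ret

off 0x06: read f1 be as big → 0xf1be
  top 6b → 0x3c → andi [RI]
  rd@[9:7]=0x3 ⇒ $3
  imm@[6:0]=0x3e ⇒ #62
off 0x08: read f3 38 as big → 0xf338
  top 6b → 0x3c → andi [RI]
  rd@[9:7]=0x6 ⇒ $6
  imm@[6:0]=0x38 ⇒ #56
off 0x0a: read 5c 00 as big → 0x5c00
  top 6b → 0x17 → ret [N]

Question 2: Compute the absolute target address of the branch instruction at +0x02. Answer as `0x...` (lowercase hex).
0x1e76

[02] 00 10 → 0x0010
  op=0x0010>>10=0x0 ⇒ je (J)
  [9:0] imm=16 = #16
  target = base 0x1e62 + off 0x02 + 2 + imm 16 = 0x1e76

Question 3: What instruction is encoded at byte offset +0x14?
[14] 1e f0 → 0x1ef0
  op=0x1ef0>>10=0x7 ⇒ ld (RR)
  [9:7] rd=5 = $5
  [6:4] rs=7 = $7

ld $7, $5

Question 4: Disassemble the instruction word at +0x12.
and $4, $7

+0x12: b3 c0 ⇒ word 0xb3c0 (big)
  opcode bits[15:10]=0x2c: and/RR
  rd@[9:7]=0x7 ⇒ $7
  rs@[6:4]=0x4 ⇒ $4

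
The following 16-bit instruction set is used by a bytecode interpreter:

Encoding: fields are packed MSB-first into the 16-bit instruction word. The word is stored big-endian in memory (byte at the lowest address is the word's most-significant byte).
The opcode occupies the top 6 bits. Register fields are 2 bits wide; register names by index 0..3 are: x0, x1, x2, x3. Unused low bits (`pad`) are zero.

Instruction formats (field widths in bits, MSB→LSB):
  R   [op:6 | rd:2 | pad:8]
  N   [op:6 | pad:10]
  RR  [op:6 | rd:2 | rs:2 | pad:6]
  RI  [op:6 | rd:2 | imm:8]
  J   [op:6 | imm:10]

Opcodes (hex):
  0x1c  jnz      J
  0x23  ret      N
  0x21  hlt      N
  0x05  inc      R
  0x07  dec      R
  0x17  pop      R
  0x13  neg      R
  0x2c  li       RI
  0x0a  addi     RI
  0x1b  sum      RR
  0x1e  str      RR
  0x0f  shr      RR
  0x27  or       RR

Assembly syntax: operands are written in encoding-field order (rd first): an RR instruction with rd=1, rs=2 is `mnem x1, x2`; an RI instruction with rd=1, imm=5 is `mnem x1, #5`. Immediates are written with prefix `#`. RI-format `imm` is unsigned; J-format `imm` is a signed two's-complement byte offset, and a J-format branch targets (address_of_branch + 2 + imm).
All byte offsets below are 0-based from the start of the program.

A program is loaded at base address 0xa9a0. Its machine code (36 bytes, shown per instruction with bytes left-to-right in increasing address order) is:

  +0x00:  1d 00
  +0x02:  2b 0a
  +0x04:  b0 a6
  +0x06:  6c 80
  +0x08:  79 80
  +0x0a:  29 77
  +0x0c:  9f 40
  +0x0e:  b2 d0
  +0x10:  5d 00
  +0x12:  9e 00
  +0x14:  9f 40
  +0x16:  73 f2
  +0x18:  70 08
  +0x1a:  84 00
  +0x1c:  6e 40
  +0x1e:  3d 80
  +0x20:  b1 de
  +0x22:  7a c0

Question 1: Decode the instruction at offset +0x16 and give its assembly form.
jnz #-14

[16] 73 f2 → 0x73f2
  opcode bits[15:10]=0x1c: jnz/J
  imm@[9:0]=0x3f2 (s10→-14) ⇒ #-14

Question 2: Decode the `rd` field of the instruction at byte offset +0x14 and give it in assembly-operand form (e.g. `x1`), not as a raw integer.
@+14  big-endian(9f 40) = 0x9f40
  op=0x9f40>>10=0x27 ⇒ or (RR)
  [9:8] rd=3 = x3
  [7:6] rs=1 = x1

x3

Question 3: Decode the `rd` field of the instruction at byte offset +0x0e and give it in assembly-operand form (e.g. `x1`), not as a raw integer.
x2

[0e] b2 d0 → 0xb2d0
  op=0xb2d0>>10=0x2c ⇒ li (RI)
  rd@[9:8]=0x2 ⇒ x2
  imm@[7:0]=0xd0 ⇒ #208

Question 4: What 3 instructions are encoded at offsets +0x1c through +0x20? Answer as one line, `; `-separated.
@+1c  big-endian(6e 40) = 0x6e40
  op=0x6e40>>10=0x1b ⇒ sum (RR)
  rd: (w>>8)&0x3=0x2 → x2
  rs: (w>>6)&0x3=0x1 → x1
@+1e  big-endian(3d 80) = 0x3d80
  op=0x3d80>>10=0xf ⇒ shr (RR)
  rd: (w>>8)&0x3=0x1 → x1
  rs: (w>>6)&0x3=0x2 → x2
@+20  big-endian(b1 de) = 0xb1de
  op=0xb1de>>10=0x2c ⇒ li (RI)
  rd: (w>>8)&0x3=0x1 → x1
  imm: (w>>0)&0xff=0xde → #222

sum x2, x1; shr x1, x2; li x1, #222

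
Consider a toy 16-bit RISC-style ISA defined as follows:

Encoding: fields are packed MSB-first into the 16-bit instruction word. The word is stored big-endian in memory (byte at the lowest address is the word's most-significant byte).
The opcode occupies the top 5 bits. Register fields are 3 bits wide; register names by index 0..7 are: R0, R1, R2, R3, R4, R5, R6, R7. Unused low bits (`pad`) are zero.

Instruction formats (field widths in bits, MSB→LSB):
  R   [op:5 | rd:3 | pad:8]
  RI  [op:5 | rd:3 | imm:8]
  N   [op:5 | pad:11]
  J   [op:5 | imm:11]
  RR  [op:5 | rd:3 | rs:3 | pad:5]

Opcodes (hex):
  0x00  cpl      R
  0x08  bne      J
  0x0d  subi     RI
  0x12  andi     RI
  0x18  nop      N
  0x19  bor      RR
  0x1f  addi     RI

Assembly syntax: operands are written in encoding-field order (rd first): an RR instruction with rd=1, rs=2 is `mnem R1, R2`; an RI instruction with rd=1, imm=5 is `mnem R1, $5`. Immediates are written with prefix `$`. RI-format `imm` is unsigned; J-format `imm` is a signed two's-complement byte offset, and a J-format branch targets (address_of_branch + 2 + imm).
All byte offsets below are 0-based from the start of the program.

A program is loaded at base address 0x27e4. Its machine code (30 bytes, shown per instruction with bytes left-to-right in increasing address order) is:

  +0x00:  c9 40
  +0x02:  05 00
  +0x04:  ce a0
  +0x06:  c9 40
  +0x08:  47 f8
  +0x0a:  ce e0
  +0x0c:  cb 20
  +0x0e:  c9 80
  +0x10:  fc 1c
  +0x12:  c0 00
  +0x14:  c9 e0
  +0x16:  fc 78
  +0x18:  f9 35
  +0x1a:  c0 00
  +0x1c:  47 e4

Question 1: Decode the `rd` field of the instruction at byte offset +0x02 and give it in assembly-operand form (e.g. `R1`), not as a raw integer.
@+02  big-endian(05 00) = 0x0500
  top 5b → 0x0 → cpl [R]
  [10:8] rd=5 = R5

R5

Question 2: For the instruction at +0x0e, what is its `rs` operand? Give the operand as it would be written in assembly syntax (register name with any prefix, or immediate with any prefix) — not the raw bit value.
+0x0e: c9 80 ⇒ word 0xc980 (big)
  op=0xc980>>11=0x19 ⇒ bor (RR)
  rd: (w>>8)&0x7=0x1 → R1
  rs: (w>>5)&0x7=0x4 → R4

R4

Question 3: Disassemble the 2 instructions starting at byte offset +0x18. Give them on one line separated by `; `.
addi R1, $53; nop

@+18  big-endian(f9 35) = 0xf935
  top 5b → 0x1f → addi [RI]
  [10:8] rd=1 = R1
  [7:0] imm=53 = $53
@+1a  big-endian(c0 00) = 0xc000
  top 5b → 0x18 → nop [N]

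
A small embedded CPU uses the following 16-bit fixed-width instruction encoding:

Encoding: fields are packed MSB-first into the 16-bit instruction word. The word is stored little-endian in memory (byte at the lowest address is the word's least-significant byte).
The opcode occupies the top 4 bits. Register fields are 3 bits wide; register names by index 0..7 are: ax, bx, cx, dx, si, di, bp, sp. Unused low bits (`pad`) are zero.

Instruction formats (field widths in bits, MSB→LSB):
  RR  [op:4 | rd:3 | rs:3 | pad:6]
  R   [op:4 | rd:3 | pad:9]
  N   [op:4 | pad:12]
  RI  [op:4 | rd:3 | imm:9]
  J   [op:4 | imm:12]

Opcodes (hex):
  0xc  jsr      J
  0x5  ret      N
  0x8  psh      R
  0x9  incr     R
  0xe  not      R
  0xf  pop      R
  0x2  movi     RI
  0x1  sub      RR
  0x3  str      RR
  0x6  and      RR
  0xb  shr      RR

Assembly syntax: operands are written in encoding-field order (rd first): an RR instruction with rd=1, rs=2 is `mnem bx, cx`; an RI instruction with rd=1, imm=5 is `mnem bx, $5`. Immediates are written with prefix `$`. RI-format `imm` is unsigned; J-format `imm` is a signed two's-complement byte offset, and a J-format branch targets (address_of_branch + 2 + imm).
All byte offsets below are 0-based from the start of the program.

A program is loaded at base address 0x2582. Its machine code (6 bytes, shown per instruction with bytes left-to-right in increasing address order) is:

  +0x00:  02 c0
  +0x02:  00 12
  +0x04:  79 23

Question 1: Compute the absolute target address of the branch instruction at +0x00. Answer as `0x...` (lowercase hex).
[00] 02 c0 → 0xc002
  opcode bits[15:12]=0xc: jsr/J
  imm@[11:0]=0x2 ⇒ $2
  target = base 0x2582 + off 0x00 + 2 + imm 2 = 0x2586

0x2586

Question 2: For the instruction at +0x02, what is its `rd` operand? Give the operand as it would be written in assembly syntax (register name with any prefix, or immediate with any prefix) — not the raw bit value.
bx

off 0x02: read 00 12 as little → 0x1200
  op=0x1200>>12=0x1 ⇒ sub (RR)
  rd: (w>>9)&0x7=0x1 → bx
  rs: (w>>6)&0x7=0x0 → ax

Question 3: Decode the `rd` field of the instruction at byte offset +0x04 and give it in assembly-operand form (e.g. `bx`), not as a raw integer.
+0x04: 79 23 ⇒ word 0x2379 (little)
  op=0x2379>>12=0x2 ⇒ movi (RI)
  [11:9] rd=1 = bx
  [8:0] imm=377 = $377

bx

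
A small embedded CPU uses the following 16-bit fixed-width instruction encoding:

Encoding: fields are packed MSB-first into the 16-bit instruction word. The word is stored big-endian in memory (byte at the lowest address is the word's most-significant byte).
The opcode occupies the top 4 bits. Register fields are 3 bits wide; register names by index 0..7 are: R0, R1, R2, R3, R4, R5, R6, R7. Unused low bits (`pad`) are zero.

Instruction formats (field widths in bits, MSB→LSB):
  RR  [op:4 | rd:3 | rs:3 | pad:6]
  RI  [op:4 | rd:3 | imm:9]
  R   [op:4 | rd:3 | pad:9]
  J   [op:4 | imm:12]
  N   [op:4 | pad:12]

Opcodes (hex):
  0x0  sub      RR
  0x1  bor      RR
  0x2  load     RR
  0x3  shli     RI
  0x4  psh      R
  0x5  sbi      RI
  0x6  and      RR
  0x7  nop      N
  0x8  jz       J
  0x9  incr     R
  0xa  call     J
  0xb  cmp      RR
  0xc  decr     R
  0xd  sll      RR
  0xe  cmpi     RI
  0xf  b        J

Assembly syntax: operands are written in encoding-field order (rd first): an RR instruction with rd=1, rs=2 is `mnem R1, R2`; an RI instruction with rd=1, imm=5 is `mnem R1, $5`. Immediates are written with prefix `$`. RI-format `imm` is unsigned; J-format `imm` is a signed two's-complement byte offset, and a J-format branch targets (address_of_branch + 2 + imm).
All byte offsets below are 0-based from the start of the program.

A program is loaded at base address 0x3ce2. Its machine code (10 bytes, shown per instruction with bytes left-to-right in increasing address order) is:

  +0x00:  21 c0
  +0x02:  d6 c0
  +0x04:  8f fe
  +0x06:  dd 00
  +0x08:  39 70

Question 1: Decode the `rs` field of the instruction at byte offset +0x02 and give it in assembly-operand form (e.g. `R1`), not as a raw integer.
@+02  big-endian(d6 c0) = 0xd6c0
  opcode bits[15:12]=0xd: sll/RR
  [11:9] rd=3 = R3
  [8:6] rs=3 = R3

R3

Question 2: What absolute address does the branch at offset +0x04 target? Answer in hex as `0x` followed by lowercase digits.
0x3ce6

@+04  big-endian(8f fe) = 0x8ffe
  opcode bits[15:12]=0x8: jz/J
  imm: (w>>0)&0xfff=0xffe (s12→-2) → $-2
  target = base 0x3ce2 + off 0x04 + 2 + imm -2 = 0x3ce6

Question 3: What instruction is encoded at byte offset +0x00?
load R0, R7

[00] 21 c0 → 0x21c0
  top 4b → 0x2 → load [RR]
  rd@[11:9]=0x0 ⇒ R0
  rs@[8:6]=0x7 ⇒ R7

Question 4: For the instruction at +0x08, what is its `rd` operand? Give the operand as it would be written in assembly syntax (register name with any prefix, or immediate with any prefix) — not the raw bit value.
[08] 39 70 → 0x3970
  top 4b → 0x3 → shli [RI]
  rd: (w>>9)&0x7=0x4 → R4
  imm: (w>>0)&0x1ff=0x170 → $368

R4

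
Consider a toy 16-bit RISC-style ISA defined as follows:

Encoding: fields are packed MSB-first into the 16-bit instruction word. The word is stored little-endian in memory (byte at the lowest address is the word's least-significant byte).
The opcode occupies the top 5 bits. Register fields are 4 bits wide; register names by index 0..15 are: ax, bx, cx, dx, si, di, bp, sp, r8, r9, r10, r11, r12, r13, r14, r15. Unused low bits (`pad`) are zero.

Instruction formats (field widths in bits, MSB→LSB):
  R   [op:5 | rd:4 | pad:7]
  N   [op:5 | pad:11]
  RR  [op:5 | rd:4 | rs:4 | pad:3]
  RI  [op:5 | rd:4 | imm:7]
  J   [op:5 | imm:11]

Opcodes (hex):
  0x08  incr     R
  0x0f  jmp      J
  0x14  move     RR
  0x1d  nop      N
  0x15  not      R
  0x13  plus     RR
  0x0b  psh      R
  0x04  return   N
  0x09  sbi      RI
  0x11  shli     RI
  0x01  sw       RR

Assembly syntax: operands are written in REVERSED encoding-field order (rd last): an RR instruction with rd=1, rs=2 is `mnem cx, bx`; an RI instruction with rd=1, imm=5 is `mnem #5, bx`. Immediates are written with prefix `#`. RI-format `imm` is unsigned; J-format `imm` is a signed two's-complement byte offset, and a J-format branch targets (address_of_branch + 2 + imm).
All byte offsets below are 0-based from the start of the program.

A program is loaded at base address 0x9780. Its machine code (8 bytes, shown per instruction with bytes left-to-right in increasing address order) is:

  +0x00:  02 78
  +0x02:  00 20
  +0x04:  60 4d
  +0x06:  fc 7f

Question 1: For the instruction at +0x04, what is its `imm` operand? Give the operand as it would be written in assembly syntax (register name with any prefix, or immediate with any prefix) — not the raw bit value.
#96

off 0x04: read 60 4d as little → 0x4d60
  opcode bits[15:11]=0x9: sbi/RI
  rd: (w>>7)&0xf=0xa → r10
  imm: (w>>0)&0x7f=0x60 → #96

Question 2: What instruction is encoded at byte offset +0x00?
[00] 02 78 → 0x7802
  top 5b → 0xf → jmp [J]
  imm@[10:0]=0x2 ⇒ #2

jmp #2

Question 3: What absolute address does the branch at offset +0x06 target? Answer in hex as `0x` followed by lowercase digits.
@+06  little-endian(fc 7f) = 0x7ffc
  opcode bits[15:11]=0xf: jmp/J
  imm: (w>>0)&0x7ff=0x7fc (s11→-4) → #-4
  target = base 0x9780 + off 0x06 + 2 + imm -4 = 0x9784

0x9784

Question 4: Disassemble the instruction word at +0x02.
return

[02] 00 20 → 0x2000
  op=0x2000>>11=0x4 ⇒ return (N)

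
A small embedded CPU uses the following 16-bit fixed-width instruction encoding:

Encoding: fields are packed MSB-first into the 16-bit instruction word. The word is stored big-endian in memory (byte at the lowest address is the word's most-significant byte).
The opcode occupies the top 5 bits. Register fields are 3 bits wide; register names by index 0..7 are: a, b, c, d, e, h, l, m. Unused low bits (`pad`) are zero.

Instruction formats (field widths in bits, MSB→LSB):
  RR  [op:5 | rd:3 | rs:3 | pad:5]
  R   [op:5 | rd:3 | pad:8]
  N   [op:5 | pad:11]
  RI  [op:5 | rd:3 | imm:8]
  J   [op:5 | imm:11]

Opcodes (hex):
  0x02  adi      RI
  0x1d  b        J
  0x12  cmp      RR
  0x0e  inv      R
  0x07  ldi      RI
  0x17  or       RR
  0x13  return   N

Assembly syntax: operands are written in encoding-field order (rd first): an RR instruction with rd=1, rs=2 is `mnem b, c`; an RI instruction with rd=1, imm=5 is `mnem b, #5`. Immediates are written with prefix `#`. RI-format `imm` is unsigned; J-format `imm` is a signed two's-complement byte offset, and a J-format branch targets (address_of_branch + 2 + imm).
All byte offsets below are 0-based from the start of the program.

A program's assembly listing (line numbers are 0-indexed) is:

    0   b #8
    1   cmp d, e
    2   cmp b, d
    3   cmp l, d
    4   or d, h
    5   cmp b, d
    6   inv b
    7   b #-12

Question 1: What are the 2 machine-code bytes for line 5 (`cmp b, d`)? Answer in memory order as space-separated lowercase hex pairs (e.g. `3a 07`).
91 60

5. cmp fields op=0x12:5|rd=1:3|rs=3:3|pad=0:5 → word 9160h → 91 60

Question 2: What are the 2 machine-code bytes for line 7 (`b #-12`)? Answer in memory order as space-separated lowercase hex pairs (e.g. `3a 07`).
L7: b op=0x1d:5|imm=-12:11 ⇒ 0xeff4 ⇒ big ef f4

ef f4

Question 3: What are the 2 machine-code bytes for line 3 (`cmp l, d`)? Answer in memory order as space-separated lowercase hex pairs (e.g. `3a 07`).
line 3 (cmp): pack op=0x12:5|rd=6:3|rs=3:3|pad=0:5 = 0x9660; big→ 96 60

96 60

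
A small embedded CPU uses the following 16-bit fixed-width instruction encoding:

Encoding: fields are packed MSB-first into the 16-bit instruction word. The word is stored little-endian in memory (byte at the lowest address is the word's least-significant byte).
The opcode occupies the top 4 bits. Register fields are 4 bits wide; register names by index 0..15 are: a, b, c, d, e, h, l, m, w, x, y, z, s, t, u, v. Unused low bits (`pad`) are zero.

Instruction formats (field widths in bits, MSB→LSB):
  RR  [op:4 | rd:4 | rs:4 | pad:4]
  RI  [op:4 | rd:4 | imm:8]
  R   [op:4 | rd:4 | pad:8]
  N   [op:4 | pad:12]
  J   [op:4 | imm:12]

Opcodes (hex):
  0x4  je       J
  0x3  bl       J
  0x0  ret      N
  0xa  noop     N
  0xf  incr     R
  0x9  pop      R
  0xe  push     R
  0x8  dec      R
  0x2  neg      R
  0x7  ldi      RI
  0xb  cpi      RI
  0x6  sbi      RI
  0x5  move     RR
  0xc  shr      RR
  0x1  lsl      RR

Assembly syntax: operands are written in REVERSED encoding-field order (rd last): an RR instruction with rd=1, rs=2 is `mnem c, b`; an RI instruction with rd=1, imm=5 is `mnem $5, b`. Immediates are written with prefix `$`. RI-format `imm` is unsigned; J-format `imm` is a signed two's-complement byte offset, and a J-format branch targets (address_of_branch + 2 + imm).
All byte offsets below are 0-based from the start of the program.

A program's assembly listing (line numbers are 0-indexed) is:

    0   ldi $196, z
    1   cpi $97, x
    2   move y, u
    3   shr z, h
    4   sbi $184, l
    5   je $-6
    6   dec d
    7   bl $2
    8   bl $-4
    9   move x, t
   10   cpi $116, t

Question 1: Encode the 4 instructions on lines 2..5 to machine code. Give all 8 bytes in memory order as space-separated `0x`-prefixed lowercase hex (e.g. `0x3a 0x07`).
2. move fields op=0x5:4|rd=14:4|rs=10:4|pad=0:4 → word 5ea0h → a0 5e
3. shr fields op=0xc:4|rd=5:4|rs=11:4|pad=0:4 → word c5b0h → b0 c5
4. sbi fields op=0x6:4|rd=6:4|imm=184:8 → word 66b8h → b8 66
5. je fields op=0x4:4|imm=-6:12 → word 4ffah → fa 4f

0xa0 0x5e 0xb0 0xc5 0xb8 0x66 0xfa 0x4f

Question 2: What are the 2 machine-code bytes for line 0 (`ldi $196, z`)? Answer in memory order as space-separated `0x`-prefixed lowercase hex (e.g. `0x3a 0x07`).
0xc4 0x7b

line 0 (ldi): pack op=0x7:4|rd=11:4|imm=196:8 = 0x7bc4; little→ c4 7b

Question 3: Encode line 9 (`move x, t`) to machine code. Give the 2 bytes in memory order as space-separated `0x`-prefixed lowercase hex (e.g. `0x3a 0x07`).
9. move fields op=0x5:4|rd=13:4|rs=9:4|pad=0:4 → word 5d90h → 90 5d

0x90 0x5d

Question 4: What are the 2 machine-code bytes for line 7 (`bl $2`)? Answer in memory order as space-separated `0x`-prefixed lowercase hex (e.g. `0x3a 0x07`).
line 7 (bl): pack op=0x3:4|imm=2:12 = 0x3002; little→ 02 30

0x02 0x30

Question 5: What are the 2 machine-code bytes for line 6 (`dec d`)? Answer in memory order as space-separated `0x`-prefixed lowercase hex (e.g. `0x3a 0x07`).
0x00 0x83

L6: dec op=0x8:4|rd=3:4|pad=0:8 ⇒ 0x8300 ⇒ little 00 83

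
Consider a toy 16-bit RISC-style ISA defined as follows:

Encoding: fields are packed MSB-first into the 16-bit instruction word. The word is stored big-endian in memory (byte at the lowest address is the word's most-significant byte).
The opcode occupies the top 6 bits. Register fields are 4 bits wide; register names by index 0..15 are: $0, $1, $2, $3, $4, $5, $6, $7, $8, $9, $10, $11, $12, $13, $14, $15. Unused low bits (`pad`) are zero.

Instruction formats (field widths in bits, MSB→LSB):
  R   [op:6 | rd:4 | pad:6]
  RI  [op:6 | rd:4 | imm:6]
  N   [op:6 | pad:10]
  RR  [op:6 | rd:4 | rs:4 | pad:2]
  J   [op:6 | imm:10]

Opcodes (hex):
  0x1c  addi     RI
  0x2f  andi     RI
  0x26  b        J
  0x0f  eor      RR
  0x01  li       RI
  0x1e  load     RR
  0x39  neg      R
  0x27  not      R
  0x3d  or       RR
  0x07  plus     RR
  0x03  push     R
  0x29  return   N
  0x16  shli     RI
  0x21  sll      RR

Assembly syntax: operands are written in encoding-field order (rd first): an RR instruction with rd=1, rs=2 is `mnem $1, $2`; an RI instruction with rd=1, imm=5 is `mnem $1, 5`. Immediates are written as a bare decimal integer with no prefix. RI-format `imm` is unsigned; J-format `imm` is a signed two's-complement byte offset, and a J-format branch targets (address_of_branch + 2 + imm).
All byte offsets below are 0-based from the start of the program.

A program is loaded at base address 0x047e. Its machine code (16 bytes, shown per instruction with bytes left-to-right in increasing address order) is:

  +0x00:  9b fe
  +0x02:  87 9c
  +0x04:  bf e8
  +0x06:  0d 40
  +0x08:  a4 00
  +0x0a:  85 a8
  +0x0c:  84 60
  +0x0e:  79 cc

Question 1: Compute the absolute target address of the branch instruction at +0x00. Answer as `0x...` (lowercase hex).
off 0x00: read 9b fe as big → 0x9bfe
  op=0x9bfe>>10=0x26 ⇒ b (J)
  imm@[9:0]=0x3fe (s10→-2) ⇒ -2
  target = base 0x047e + off 0x00 + 2 + imm -2 = 0x047e

0x047e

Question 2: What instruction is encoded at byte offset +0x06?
push $5

[06] 0d 40 → 0x0d40
  opcode bits[15:10]=0x3: push/R
  rd: (w>>6)&0xf=0x5 → $5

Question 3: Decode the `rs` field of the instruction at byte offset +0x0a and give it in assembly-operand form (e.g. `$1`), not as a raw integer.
$10

[0a] 85 a8 → 0x85a8
  top 6b → 0x21 → sll [RR]
  [9:6] rd=6 = $6
  [5:2] rs=10 = $10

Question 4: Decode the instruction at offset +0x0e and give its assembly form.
+0x0e: 79 cc ⇒ word 0x79cc (big)
  op=0x79cc>>10=0x1e ⇒ load (RR)
  rd@[9:6]=0x7 ⇒ $7
  rs@[5:2]=0x3 ⇒ $3

load $7, $3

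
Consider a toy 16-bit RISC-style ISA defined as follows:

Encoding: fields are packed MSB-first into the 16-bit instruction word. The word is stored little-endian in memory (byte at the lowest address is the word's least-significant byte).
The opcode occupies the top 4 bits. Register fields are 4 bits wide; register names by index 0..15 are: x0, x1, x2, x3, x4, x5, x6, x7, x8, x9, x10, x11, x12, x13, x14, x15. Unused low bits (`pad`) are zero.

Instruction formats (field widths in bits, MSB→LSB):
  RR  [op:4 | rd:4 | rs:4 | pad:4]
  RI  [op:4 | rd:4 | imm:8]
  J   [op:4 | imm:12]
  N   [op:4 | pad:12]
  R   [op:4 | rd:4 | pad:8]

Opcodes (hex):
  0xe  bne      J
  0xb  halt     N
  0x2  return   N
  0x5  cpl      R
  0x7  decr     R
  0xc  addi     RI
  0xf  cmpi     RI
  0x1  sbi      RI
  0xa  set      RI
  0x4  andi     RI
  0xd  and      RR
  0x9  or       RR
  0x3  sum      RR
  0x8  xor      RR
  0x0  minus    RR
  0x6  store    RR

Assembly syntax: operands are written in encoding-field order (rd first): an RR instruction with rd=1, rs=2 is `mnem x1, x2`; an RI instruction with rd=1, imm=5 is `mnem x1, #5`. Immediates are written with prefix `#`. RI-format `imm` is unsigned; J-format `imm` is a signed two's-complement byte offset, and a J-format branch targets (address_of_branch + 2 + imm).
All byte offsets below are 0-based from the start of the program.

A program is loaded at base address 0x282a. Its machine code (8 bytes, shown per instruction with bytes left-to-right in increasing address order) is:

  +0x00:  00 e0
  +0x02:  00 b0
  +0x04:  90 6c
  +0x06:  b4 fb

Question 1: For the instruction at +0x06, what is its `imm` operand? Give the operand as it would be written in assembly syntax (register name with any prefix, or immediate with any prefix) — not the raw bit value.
+0x06: b4 fb ⇒ word 0xfbb4 (little)
  opcode bits[15:12]=0xf: cmpi/RI
  [11:8] rd=11 = x11
  [7:0] imm=180 = #180

#180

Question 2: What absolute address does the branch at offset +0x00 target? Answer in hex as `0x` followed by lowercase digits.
off 0x00: read 00 e0 as little → 0xe000
  top 4b → 0xe → bne [J]
  imm@[11:0]=0x0 ⇒ #0
  target = base 0x282a + off 0x00 + 2 + imm 0 = 0x282c

0x282c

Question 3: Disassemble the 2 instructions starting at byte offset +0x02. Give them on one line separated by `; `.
@+02  little-endian(00 b0) = 0xb000
  opcode bits[15:12]=0xb: halt/N
@+04  little-endian(90 6c) = 0x6c90
  opcode bits[15:12]=0x6: store/RR
  rd@[11:8]=0xc ⇒ x12
  rs@[7:4]=0x9 ⇒ x9

halt; store x12, x9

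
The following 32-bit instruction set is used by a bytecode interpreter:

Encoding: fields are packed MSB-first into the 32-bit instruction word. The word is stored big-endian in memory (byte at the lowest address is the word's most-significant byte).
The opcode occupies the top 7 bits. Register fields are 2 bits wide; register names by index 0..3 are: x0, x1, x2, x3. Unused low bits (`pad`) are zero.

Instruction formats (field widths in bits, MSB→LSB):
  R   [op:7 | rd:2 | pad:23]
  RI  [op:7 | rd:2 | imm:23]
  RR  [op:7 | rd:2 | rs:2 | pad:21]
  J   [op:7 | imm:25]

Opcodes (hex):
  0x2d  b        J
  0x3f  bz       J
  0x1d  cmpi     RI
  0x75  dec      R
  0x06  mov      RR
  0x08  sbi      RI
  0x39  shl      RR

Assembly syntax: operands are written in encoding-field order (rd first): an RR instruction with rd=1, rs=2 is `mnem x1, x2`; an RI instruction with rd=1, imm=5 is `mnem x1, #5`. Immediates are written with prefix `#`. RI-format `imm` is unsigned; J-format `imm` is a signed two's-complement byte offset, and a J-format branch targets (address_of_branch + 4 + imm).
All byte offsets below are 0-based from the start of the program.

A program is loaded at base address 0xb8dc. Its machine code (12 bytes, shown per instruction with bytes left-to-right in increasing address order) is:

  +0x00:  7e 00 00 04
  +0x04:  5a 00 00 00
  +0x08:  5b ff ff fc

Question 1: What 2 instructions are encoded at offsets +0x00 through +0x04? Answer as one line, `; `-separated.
off 0x00: read 7e 00 00 04 as big → 0x7e000004
  op=0x7e000004>>25=0x3f ⇒ bz (J)
  [24:0] imm=4 = #4
off 0x04: read 5a 00 00 00 as big → 0x5a000000
  op=0x5a000000>>25=0x2d ⇒ b (J)
  [24:0] imm=0 = #0

bz #4; b #0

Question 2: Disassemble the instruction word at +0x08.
b #-4

[08] 5b ff ff fc → 0x5bfffffc
  top 7b → 0x2d → b [J]
  [24:0] imm=33554428 (s25→-4) = #-4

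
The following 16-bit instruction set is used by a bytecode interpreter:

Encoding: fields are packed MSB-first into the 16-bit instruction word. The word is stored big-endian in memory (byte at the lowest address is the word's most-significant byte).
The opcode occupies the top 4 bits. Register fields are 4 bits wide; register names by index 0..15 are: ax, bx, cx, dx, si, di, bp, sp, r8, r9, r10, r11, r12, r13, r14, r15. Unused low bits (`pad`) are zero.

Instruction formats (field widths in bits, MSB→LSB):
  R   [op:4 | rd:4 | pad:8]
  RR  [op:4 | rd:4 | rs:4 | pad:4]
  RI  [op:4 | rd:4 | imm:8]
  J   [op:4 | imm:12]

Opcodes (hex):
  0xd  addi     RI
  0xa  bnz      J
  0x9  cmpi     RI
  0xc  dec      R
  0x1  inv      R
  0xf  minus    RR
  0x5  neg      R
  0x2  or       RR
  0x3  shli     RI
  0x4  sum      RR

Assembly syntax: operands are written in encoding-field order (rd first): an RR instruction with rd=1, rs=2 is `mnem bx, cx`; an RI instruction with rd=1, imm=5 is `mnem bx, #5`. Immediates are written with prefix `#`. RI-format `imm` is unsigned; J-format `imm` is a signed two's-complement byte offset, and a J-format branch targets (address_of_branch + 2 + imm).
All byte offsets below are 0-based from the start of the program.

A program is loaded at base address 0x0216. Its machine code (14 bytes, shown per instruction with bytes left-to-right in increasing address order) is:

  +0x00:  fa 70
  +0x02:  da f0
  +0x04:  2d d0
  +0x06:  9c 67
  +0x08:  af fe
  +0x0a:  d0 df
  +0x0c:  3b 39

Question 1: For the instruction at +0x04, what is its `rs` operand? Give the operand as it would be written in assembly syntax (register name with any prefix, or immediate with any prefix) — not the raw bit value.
r13

off 0x04: read 2d d0 as big → 0x2dd0
  top 4b → 0x2 → or [RR]
  rd: (w>>8)&0xf=0xd → r13
  rs: (w>>4)&0xf=0xd → r13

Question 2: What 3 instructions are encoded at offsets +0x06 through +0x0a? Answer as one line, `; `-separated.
cmpi r12, #103; bnz #-2; addi ax, #223

off 0x06: read 9c 67 as big → 0x9c67
  top 4b → 0x9 → cmpi [RI]
  [11:8] rd=12 = r12
  [7:0] imm=103 = #103
off 0x08: read af fe as big → 0xaffe
  top 4b → 0xa → bnz [J]
  [11:0] imm=4094 (s12→-2) = #-2
off 0x0a: read d0 df as big → 0xd0df
  top 4b → 0xd → addi [RI]
  [11:8] rd=0 = ax
  [7:0] imm=223 = #223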